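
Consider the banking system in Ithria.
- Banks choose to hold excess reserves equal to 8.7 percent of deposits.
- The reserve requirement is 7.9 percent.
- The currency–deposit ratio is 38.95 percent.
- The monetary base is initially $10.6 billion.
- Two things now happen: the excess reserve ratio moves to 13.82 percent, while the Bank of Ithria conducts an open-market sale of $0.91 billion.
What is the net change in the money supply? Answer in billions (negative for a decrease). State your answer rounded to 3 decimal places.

Before: m₁ = (1 + 0.3895) / (0.079 + 0.087 + 0.3895) ≈ 2.501350, MB₁ = 10.6, so M₁ = 2.501350 × 10.6 ≈ 26.5143 billion.
After: m₂ = (1 + 0.3895) / (0.079 + 0.1382 + 0.3895) ≈ 2.290259, MB₂ = 10.6 − 0.91 = 9.69, so M₂ = 2.290259 × 9.69 ≈ 22.1926 billion.
ΔM = M₂ − M₁ = 22.1926 − 26.5143 = -4.3217 billion.

-4.322 billion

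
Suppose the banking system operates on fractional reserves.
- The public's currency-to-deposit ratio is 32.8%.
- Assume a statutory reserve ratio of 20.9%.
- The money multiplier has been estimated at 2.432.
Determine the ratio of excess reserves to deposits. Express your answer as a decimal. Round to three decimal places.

Using m = 2.432. Since m = (1 + c)/(c + rr + e), the denominator satisfies c + rr + e = (1 + c)/m = (1 + 0.328) / 2.432 ≈ 0.546053.
With c = 0.328 and rr = 0.209, the ratio of excess reserves to deposits is 0.546053 − 0.328 − 0.209 = 0.009053.

0.009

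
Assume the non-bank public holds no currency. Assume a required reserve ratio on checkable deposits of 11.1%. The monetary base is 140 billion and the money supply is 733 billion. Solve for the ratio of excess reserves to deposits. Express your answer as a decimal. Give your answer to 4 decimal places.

0.0800

Using m = M/MB = 733/140 ≈ 5.235714. Since m = (1 + c)/(c + rr + e), the denominator satisfies c + rr + e = (1 + c)/m = (1 + 0) / 5.235714 ≈ 0.190996.
With c = 0 and rr = 0.111, the ratio of excess reserves to deposits is 0.190996 − 0 − 0.111 = 0.079996.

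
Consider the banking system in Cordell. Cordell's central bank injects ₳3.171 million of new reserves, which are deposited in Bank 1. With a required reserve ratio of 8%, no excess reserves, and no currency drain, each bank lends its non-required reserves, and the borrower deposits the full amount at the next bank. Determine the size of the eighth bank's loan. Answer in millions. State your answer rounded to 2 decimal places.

₳1.63 million

Each bank lends a fraction (1 − rr) = 0.9200 of the deposit it receives, so Bank 8 receives 3.171·0.9200^7 and lends 3.171·0.9200^8 ≈ 1.6274 million.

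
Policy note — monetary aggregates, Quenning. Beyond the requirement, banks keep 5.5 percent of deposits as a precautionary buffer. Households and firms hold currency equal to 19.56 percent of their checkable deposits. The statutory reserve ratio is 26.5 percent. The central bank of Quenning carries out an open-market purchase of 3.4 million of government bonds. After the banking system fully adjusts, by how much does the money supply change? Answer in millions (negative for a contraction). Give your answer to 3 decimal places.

7.884 million

The money multiplier is m = (1 + c) / (rr + e + c) = (1 + 0.1956) / (0.265 + 0.055 + 0.1956) ≈ 2.31885.
The purchase adds 3.4 million of base, so ΔM = m × ΔMB = 2.31885 × (+3.4) ≈ 7.8841 million.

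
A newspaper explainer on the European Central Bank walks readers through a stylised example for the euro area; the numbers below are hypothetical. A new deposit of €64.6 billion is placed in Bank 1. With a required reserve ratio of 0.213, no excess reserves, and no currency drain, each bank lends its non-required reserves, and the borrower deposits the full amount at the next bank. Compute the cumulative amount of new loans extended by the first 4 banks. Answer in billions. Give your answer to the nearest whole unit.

Bank i lends (1 − rr)^i of the original deposit: Bank 1 lends 64.6·0.7870 = 50.8402, Bank 2 lends 64.6·0.7870² ≈ 40.0112, and so on.
Summing a geometric series: total = 64.6·[0.7870·(1 − 0.7870^4) / (1 − 0.7870)] ≈ 147.1220 billion.

€147 billion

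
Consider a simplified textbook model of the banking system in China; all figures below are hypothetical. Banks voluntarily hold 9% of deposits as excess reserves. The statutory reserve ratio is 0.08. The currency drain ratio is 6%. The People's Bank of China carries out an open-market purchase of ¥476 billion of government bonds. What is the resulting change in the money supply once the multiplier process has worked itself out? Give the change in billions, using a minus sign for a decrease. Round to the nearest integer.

The money multiplier is m = (1 + c) / (rr + e + c) = (1 + 0.06) / (0.08 + 0.09 + 0.06) ≈ 4.6087.
The purchase adds 476 billion of base, so ΔM = m × ΔMB = 4.6087 × (+476) = 2193.7412 billion.

¥2194 billion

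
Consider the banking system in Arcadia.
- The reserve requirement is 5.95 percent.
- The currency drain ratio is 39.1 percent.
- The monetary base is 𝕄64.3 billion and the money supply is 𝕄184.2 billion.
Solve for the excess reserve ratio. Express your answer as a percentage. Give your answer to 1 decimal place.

Using m = M/MB = 184.2/64.3 ≈ 2.864697. Since m = (1 + c)/(c + rr + e), the denominator satisfies c + rr + e = (1 + c)/m = (1 + 0.391) / 2.864697 ≈ 0.485566.
With c = 0.391 and rr = 0.0595, the excess reserve ratio is 0.485566 − 0.391 − 0.0595 = 0.035066.

3.5%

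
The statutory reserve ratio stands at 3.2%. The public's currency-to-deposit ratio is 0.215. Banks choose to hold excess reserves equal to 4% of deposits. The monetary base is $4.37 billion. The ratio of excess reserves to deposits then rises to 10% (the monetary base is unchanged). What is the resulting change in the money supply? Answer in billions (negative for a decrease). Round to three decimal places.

Initially m₁ = (1 + 0.215) / (0.032 + 0.04 + 0.215) ≈ 4.23345, so M₁ = 4.23345 × 4.37 ≈ 18.5002 billion.
After the change m₂ = (1 + 0.215) / (0.032 + 0.1 + 0.215) ≈ 3.50144, so M₂ = 3.50144 × 4.37 ≈ 15.3013 billion.
ΔM = M₂ − M₁ = 15.3013 − 18.5002 = -3.1989 billion.

-3.199 billion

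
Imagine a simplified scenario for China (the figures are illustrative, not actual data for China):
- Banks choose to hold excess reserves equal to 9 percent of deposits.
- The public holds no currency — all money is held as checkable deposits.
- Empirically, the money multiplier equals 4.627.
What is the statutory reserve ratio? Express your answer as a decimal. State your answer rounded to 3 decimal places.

0.126

Using m = 4.627. Since m = (1 + c)/(c + rr + e), the denominator satisfies c + rr + e = (1 + c)/m = (1 + 0) / 4.627 ≈ 0.216123.
With c = 0 and e = 0.09, the statutory reserve ratio is 0.216123 − 0 − 0.09 = 0.126123.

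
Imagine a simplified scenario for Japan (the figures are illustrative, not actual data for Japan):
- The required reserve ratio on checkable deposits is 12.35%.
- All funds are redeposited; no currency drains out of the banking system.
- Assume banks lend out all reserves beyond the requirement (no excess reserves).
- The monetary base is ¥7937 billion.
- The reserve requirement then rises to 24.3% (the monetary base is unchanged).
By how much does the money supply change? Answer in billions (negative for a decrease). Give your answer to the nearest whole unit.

Initially m₁ = 1 / (0.1235) ≈ 8.09717, so M₁ = 8.09717 × 7937 ≈ 64267.2383 billion.
After the change m₂ = 1 / (0.243) ≈ 4.11523, so M₂ = 4.11523 × 7937 ≈ 32662.5805 billion.
ΔM = M₂ − M₁ = 32662.5805 − 64267.2383 = -31604.6578 billion.

-31605 billion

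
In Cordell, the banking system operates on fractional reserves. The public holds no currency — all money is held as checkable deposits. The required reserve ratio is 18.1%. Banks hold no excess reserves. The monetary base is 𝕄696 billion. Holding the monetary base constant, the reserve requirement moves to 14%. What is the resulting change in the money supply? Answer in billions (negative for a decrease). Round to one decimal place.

𝕄1126.1 billion

Initially m₁ = 1 / (0.181) ≈ 5.52486, so M₁ = 5.52486 × 696 ≈ 3845.3026 billion.
After the change m₂ = 1 / (0.14) ≈ 7.14286, so M₂ = 7.14286 × 696 ≈ 4971.4306 billion.
ΔM = M₂ − M₁ = 4971.4306 − 3845.3026 = 1126.128 billion.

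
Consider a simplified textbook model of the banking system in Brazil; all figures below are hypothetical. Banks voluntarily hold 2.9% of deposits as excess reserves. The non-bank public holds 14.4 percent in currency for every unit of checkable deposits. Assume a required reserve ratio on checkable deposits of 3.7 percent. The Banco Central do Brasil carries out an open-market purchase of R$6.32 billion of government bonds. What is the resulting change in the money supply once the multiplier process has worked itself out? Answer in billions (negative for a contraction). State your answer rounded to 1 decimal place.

R$34.4 billion

The money multiplier is m = (1 + c) / (rr + e + c) = (1 + 0.144) / (0.037 + 0.029 + 0.144) ≈ 5.4476.
The purchase adds 6.32 billion of base, so ΔM = m × ΔMB = 5.4476 × (+6.32) ≈ 34.4288 billion.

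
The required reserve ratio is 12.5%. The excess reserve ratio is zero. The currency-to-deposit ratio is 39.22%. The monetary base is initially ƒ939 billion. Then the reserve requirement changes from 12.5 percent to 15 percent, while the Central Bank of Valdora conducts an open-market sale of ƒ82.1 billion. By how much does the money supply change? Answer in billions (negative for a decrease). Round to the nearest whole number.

Before: m₁ = (1 + 0.3922) / (0.125 + 0.3922) ≈ 2.6918, MB₁ = 939, so M₁ = 2.6918 × 939 = 2527.6002 billion.
After: m₂ = (1 + 0.3922) / (0.15 + 0.3922) ≈ 2.5677, MB₂ = 939 − 82.1 = 856.9, so M₂ = 2.5677 × 856.9 ≈ 2200.2621 billion.
ΔM = M₂ − M₁ = 2200.2621 − 2527.6002 = -327.3381 billion.

-327 billion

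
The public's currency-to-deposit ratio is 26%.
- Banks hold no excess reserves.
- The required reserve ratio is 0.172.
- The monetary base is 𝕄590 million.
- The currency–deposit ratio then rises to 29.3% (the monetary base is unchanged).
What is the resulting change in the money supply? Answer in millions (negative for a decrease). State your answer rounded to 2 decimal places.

Initially m₁ = (1 + 0.26) / (0.172 + 0.26) ≈ 2.916667, so M₁ = 2.916667 × 590 ≈ 1720.8335 million.
After the change m₂ = (1 + 0.293) / (0.172 + 0.293) ≈ 2.780645, so M₂ = 2.780645 × 590 ≈ 1640.5805 million.
ΔM = M₂ − M₁ = 1640.5805 − 1720.8335 = -80.253 million.

-80.25 million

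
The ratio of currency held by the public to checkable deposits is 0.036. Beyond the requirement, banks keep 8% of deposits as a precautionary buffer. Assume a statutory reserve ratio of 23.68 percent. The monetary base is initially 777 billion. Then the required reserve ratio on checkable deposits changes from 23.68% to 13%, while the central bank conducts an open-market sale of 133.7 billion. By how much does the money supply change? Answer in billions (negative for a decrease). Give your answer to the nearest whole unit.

Before: m₁ = (1 + 0.036) / (0.2368 + 0.08 + 0.036) ≈ 2.9365, MB₁ = 777, so M₁ = 2.9365 × 777 = 2281.6605 billion.
After: m₂ = (1 + 0.036) / (0.13 + 0.08 + 0.036) ≈ 4.2114, MB₂ = 777 − 133.7 = 643.3, so M₂ = 4.2114 × 643.3 ≈ 2709.1936 billion.
ΔM = M₂ − M₁ = 2709.1936 − 2281.6605 = 427.5331 billion.

428 billion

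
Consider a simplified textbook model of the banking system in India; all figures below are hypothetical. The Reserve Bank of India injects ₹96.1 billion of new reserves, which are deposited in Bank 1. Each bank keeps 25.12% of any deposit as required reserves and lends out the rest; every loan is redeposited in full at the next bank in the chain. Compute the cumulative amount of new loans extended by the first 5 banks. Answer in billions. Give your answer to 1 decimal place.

₹219.0 billion

Bank i lends (1 − rr)^i of the original deposit: Bank 1 lends 96.1·0.7488 ≈ 71.9597, Bank 2 lends 96.1·0.7488² ≈ 53.8834, and so on.
Summing a geometric series: total = 96.1·[0.7488·(1 − 0.7488^5) / (1 − 0.7488)] ≈ 219.0266 billion.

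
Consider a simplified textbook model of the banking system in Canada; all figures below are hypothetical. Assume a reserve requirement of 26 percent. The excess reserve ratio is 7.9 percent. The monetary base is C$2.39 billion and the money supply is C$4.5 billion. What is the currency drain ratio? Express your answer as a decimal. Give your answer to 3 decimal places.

Using m = M/MB = 4.5/2.39 ≈ 1.882845. From m = (1 + c)/(c + rr + e), rearranging gives 1 + c = m·(c + rr + e), so c·(1 − m) = m·(rr + e) − 1.
Hence c = [m·(rr + e) − 1]/(1 − m) = [1.882845 × (0.26 + 0.079) − 1] / (1 − 1.882845) ≈ 0.409716.

0.410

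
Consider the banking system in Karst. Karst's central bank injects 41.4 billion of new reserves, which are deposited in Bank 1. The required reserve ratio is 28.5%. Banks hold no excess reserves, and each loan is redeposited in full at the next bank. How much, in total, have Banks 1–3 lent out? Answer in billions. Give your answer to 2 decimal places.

65.90 billion

Bank i lends (1 − rr)^i of the original deposit: Bank 1 lends 41.4·0.7150 = 29.6010, Bank 2 lends 41.4·0.7150² ≈ 21.1647, and so on.
Summing a geometric series: total = 41.4·[0.7150·(1 − 0.7150^3) / (1 − 0.7150)] ≈ 65.8985 billion.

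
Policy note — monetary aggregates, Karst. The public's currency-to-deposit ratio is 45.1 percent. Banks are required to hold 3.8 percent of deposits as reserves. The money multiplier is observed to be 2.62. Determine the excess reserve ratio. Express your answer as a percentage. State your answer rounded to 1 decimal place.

6.5%

Using m = 2.62. Since m = (1 + c)/(c + rr + e), the denominator satisfies c + rr + e = (1 + c)/m = (1 + 0.451) / 2.62 ≈ 0.553817.
With c = 0.451 and rr = 0.038, the excess reserve ratio is 0.553817 − 0.451 − 0.038 = 0.064817.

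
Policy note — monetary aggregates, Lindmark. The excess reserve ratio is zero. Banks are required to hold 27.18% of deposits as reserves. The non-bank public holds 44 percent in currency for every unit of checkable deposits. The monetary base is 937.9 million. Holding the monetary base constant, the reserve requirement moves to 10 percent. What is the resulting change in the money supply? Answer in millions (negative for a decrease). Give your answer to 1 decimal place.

Initially m₁ = (1 + 0.44) / (0.2718 + 0.44) ≈ 2.02304, so M₁ = 2.02304 × 937.9 ≈ 1897.4092 million.
After the change m₂ = (1 + 0.44) / (0.1 + 0.44) ≈ 2.66667, so M₂ = 2.66667 × 937.9 ≈ 2501.0698 million.
ΔM = M₂ − M₁ = 2501.0698 − 1897.4092 = 603.6606 million.

603.7 million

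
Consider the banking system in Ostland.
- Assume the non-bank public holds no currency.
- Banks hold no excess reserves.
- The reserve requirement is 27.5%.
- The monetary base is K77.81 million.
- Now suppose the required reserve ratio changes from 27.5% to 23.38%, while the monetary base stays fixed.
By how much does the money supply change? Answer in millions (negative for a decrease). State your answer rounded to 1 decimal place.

K49.9 million

Initially m₁ = 1 / (0.275) ≈ 3.6364, so M₁ = 3.6364 × 77.81 ≈ 282.9483 million.
After the change m₂ = 1 / (0.2338) ≈ 4.2772, so M₂ = 4.2772 × 77.81 ≈ 332.8089 million.
ΔM = M₂ − M₁ = 332.8089 − 282.9483 = 49.8606 million.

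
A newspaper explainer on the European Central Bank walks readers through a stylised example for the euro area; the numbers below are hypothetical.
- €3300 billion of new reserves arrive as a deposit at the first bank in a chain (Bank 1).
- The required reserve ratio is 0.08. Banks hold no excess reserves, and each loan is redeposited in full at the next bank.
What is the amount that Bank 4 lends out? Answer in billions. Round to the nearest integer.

Each bank lends a fraction (1 − rr) = 0.9200 of the deposit it receives, so Bank 4 receives 3300·0.9200^3 and lends 3300·0.9200^4 ≈ 2364.0968 billion.

€2364 billion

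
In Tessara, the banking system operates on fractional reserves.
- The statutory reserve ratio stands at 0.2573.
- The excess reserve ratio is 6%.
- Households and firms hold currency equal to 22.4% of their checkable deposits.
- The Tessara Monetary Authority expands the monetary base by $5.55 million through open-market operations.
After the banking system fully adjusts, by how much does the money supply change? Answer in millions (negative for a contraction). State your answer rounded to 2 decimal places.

$12.55 million

The money multiplier is m = (1 + c) / (rr + e + c) = (1 + 0.224) / (0.2573 + 0.06 + 0.224) ≈ 2.2612.
The purchase adds 5.55 million of base, so ΔM = m × ΔMB = 2.2612 × (+5.55) ≈ 12.5497 million.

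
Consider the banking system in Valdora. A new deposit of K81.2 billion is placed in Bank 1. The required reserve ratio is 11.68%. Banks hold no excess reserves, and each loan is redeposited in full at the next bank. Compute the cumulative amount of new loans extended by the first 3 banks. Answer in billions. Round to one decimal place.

Bank i lends (1 − rr)^i of the original deposit: Bank 1 lends 81.2·0.8832 ≈ 71.7158, Bank 2 lends 81.2·0.8832² ≈ 63.3394, and so on.
Summing a geometric series: total = 81.2·[0.8832·(1 − 0.8832^3) / (1 − 0.8832)] ≈ 190.9967 billion.

K191.0 billion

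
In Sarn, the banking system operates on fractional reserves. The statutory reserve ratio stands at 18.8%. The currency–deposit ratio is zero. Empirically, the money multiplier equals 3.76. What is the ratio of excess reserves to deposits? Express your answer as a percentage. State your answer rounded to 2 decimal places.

7.80%

Using m = 3.76. Since m = (1 + c)/(c + rr + e), the denominator satisfies c + rr + e = (1 + c)/m = (1 + 0) / 3.76 ≈ 0.265957.
With c = 0 and rr = 0.188, the ratio of excess reserves to deposits is 0.265957 − 0 − 0.188 = 0.077957.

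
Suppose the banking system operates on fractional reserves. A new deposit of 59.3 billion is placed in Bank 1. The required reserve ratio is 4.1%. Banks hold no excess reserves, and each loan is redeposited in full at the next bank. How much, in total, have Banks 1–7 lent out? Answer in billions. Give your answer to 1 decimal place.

352.3 billion

Bank i lends (1 − rr)^i of the original deposit: Bank 1 lends 59.3·0.9590 = 56.8687, Bank 2 lends 59.3·0.9590² ≈ 54.5371, and so on.
Summing a geometric series: total = 59.3·[0.9590·(1 − 0.9590^7) / (1 − 0.9590)] ≈ 352.3290 billion.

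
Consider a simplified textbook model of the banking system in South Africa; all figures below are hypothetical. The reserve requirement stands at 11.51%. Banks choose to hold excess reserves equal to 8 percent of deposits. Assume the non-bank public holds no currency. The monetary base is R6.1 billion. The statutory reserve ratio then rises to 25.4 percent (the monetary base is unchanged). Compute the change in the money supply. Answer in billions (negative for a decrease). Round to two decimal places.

Initially m₁ = 1 / (0.1151 + 0.08) ≈ 5.1256, so M₁ = 5.1256 × 6.1 ≈ 31.2662 billion.
After the change m₂ = 1 / (0.254 + 0.08) ≈ 2.9940, so M₂ = 2.9940 × 6.1 = 18.2634 billion.
ΔM = M₂ − M₁ = 18.2634 − 31.2662 = -13.0028 billion.

-13.00 billion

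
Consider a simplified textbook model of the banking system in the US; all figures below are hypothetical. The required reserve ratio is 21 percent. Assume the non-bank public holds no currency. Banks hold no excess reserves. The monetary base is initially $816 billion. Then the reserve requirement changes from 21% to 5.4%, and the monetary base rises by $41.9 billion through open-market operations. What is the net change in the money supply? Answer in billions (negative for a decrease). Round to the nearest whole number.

Before: m₁ = 1 / (0.21) ≈ 4.7619, MB₁ = 816, so M₁ = 4.7619 × 816 = 3885.7104 billion.
After: m₂ = 1 / (0.054) ≈ 18.5185, MB₂ = 816 + 41.9 = 857.9, so M₂ = 18.5185 × 857.9 ≈ 15887.0211 billion.
ΔM = M₂ − M₁ = 15887.0211 − 3885.7104 = 12001.3107 billion.

$12001 billion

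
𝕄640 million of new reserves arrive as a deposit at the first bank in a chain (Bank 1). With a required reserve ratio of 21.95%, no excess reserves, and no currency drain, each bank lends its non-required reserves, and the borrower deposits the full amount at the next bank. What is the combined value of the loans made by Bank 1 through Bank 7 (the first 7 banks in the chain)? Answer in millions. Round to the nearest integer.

𝕄1874 million

Bank i lends (1 − rr)^i of the original deposit: Bank 1 lends 640·0.7805 = 499.5200, Bank 2 lends 640·0.7805² ≈ 389.8754, and so on.
Summing a geometric series: total = 640·[0.7805·(1 − 0.7805^7) / (1 − 0.7805)] ≈ 1874.1776 million.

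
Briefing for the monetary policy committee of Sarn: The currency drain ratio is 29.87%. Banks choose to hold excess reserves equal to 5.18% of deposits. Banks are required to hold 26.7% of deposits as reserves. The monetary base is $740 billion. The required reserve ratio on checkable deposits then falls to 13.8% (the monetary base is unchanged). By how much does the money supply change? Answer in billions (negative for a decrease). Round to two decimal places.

Initially m₁ = (1 + 0.2987) / (0.267 + 0.0518 + 0.2987) ≈ 2.103158, so M₁ = 2.103158 × 740 ≈ 1556.3369 billion.
After the change m₂ = (1 + 0.2987) / (0.138 + 0.0518 + 0.2987) ≈ 2.658547, so M₂ = 2.658547 × 740 ≈ 1967.3248 billion.
ΔM = M₂ − M₁ = 1967.3248 − 1556.3369 = 410.9879 billion.

$410.99 billion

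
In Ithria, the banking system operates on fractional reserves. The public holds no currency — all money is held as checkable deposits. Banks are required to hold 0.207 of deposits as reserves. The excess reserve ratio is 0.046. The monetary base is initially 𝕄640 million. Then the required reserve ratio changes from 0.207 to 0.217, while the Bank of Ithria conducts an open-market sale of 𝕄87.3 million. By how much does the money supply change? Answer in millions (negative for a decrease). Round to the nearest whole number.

Before: m₁ = 1 / (0.207 + 0.046) ≈ 3.9526, MB₁ = 640, so M₁ = 3.9526 × 640 = 2529.664 million.
After: m₂ = 1 / (0.217 + 0.046) ≈ 3.8023, MB₂ = 640 − 87.3 = 552.7, so M₂ = 3.8023 × 552.7 ≈ 2101.5312 million.
ΔM = M₂ − M₁ = 2101.5312 − 2529.664 = -428.1328 million.

-428 million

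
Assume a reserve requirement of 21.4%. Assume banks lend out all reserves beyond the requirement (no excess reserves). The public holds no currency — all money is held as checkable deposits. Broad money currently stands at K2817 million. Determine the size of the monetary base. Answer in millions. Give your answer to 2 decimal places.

With no currency drain and no excess reserves, the money multiplier is m = 1/rr = 1/0.214 ≈ 4.6728972.
The monetary base is MB = M / m = 2817 / 4.6728972 ≈ 602.838 million.

K602.84 million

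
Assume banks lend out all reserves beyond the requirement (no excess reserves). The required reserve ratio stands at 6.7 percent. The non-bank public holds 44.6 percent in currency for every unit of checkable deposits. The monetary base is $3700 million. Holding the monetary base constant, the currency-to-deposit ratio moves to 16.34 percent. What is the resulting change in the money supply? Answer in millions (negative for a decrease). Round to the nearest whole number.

$8254 million

Initially m₁ = (1 + 0.446) / (0.067 + 0.446) ≈ 2.81871, so M₁ = 2.81871 × 3700 = 10429.227 million.
After the change m₂ = (1 + 0.1634) / (0.067 + 0.1634) ≈ 5.04948, so M₂ = 5.04948 × 3700 = 18683.076 million.
ΔM = M₂ − M₁ = 18683.076 − 10429.227 = 8253.849 million.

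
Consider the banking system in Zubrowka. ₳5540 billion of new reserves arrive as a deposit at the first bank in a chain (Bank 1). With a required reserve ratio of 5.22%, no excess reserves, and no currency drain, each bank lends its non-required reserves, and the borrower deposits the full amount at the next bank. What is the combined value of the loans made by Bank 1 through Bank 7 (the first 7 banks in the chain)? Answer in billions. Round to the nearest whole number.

Bank i lends (1 − rr)^i of the original deposit: Bank 1 lends 5540·0.9478 = 5250.8120, Bank 2 lends 5540·0.9478² ≈ 4976.7196, and so on.
Summing a geometric series: total = 5540·[0.9478·(1 − 0.9478^7) / (1 − 0.9478)] ≈ 31475.1752 billion.

₳31475 billion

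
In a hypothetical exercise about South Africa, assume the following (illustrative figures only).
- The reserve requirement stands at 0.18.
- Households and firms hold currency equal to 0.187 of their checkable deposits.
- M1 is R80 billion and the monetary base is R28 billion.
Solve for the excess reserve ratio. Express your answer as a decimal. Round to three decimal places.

Using m = M/MB = 80/28 ≈ 2.857143. Since m = (1 + c)/(c + rr + e), the denominator satisfies c + rr + e = (1 + c)/m = (1 + 0.187) / 2.857143 ≈ 0.415450.
With c = 0.187 and rr = 0.18, the excess reserve ratio is 0.415450 − 0.187 − 0.18 = 0.04845.

0.048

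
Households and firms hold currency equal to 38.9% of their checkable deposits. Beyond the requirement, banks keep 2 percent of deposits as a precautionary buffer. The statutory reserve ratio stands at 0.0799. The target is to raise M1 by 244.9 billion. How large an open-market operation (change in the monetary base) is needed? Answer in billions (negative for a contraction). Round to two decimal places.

86.20 billion

The money multiplier is m = (1 + c) / (rr + e + c) = (1 + 0.389) / (0.0799 + 0.02 + 0.389) ≈ 2.841072.
ΔMB = ΔM / m = (+244.9) / 2.841072 ≈ 86.1999 billion.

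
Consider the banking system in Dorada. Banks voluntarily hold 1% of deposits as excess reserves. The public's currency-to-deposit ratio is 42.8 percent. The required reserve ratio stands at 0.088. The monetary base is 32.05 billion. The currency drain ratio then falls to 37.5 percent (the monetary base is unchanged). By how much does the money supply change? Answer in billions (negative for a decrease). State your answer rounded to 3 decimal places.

6.158 billion

Initially m₁ = (1 + 0.428) / (0.088 + 0.01 + 0.428) ≈ 2.714829, so M₁ = 2.714829 × 32.05 ≈ 87.0103 billion.
After the change m₂ = (1 + 0.375) / (0.088 + 0.01 + 0.375) ≈ 2.906977, so M₂ = 2.906977 × 32.05 ≈ 93.1686 billion.
ΔM = M₂ − M₁ = 93.1686 − 87.0103 = 6.1583 billion.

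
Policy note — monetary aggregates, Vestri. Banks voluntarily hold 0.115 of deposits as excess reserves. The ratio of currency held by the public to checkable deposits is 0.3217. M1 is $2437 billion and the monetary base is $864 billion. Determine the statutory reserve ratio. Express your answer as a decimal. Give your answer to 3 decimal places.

Using m = M/MB = 2437/864 ≈ 2.820602. Since m = (1 + c)/(c + rr + e), the denominator satisfies c + rr + e = (1 + c)/m = (1 + 0.3217) / 2.820602 ≈ 0.468588.
With c = 0.3217 and e = 0.115, the statutory reserve ratio is 0.468588 − 0.3217 − 0.115 = 0.031888.

0.032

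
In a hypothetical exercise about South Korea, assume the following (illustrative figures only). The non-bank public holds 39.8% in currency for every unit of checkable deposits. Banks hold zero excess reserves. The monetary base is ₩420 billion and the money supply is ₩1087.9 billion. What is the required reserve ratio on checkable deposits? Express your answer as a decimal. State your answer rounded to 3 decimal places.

Using m = M/MB = 1087.9/420 ≈ 2.590238. Since m = (1 + c)/(c + rr + e), the denominator satisfies c + rr + e = (1 + c)/m = (1 + 0.398) / 2.590238 ≈ 0.539719.
With c = 0.398 and e = 0, the required reserve ratio on checkable deposits is 0.539719 − 0.398 − 0 = 0.141719.

0.142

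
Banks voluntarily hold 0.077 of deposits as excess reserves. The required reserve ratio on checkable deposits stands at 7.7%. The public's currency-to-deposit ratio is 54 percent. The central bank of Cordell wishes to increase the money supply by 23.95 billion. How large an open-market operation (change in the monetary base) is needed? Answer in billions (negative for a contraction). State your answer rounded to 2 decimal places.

10.79 billion

The money multiplier is m = (1 + c) / (rr + e + c) = (1 + 0.54) / (0.077 + 0.077 + 0.54) ≈ 2.21902.
ΔMB = ΔM / m = (+23.95) / 2.21902 ≈ 10.7931 billion.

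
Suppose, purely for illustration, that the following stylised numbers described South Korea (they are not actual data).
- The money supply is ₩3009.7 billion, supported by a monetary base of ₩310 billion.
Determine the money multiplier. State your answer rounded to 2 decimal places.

The money multiplier is m = M / MB = 3009.7 / 310 ≈ 9.70871.

9.71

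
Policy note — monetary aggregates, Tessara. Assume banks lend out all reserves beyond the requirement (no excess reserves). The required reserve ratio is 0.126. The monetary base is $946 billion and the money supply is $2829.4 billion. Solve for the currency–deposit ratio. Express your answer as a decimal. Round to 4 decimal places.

Using m = M/MB = 2829.4/946 ≈ 2.990909. From m = (1 + c)/(c + rr + e), rearranging gives 1 + c = m·(c + rr + e), so c·(1 − m) = m·(rr + e) − 1.
Hence c = [m·(rr + e) − 1]/(1 − m) = [2.990909 × (0.126 + 0) − 1] / (1 − 2.990909) ≈ 0.312995.

0.3130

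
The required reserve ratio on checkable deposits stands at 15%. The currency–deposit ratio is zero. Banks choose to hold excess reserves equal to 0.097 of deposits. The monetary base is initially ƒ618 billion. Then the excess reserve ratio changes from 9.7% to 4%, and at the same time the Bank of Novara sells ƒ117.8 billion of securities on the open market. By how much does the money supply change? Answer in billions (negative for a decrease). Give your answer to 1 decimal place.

Before: m₁ = 1 / (0.15 + 0.097) ≈ 4.04858, MB₁ = 618, so M₁ = 4.04858 × 618 ≈ 2502.0224 billion.
After: m₂ = 1 / (0.15 + 0.04) ≈ 5.26316, MB₂ = 618 − 117.8 = 500.2, so M₂ = 5.26316 × 500.2 ≈ 2632.6326 billion.
ΔM = M₂ − M₁ = 2632.6326 − 2502.0224 = 130.6102 billion.

ƒ130.6 billion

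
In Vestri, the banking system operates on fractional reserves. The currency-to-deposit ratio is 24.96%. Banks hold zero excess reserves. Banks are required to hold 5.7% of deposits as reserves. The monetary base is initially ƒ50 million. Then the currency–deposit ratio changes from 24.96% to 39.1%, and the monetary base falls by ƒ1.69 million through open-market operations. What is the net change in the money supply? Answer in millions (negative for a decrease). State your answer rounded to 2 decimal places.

-53.79 million

Before: m₁ = (1 + 0.2496) / (0.057 + 0.2496) ≈ 4.07567, MB₁ = 50, so M₁ = 4.07567 × 50 = 203.7835 million.
After: m₂ = (1 + 0.391) / (0.057 + 0.391) ≈ 3.10491, MB₂ = 50 − 1.69 = 48.31, so M₂ = 3.10491 × 48.31 ≈ 149.9982 million.
ΔM = M₂ − M₁ = 149.9982 − 203.7835 = -53.7853 million.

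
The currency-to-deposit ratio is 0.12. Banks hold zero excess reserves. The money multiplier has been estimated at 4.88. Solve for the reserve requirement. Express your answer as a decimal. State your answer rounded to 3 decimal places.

0.110

Using m = 4.88. Since m = (1 + c)/(c + rr + e), the denominator satisfies c + rr + e = (1 + c)/m = (1 + 0.12) / 4.88 ≈ 0.229508.
With c = 0.12 and e = 0, the reserve requirement is 0.229508 − 0.12 − 0 = 0.109508.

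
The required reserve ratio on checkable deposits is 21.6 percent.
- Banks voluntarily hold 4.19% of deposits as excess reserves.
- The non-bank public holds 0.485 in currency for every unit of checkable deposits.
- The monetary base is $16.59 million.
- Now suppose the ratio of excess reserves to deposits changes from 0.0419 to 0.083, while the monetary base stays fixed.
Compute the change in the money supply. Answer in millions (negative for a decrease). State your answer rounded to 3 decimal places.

-1.738 million

Initially m₁ = (1 + 0.485) / (0.216 + 0.0419 + 0.485) ≈ 1.998923, so M₁ = 1.998923 × 16.59 ≈ 33.1621 million.
After the change m₂ = (1 + 0.485) / (0.216 + 0.083 + 0.485) ≈ 1.894133, so M₂ = 1.894133 × 16.59 ≈ 31.4237 million.
ΔM = M₂ − M₁ = 31.4237 − 33.1621 = -1.7384 million.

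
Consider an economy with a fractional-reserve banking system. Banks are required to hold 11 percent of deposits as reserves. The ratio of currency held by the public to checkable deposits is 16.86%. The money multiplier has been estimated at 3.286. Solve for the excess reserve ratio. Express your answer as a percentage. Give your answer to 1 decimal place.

7.7%

Using m = 3.286. Since m = (1 + c)/(c + rr + e), the denominator satisfies c + rr + e = (1 + c)/m = (1 + 0.1686) / 3.286 ≈ 0.355630.
With c = 0.1686 and rr = 0.11, the excess reserve ratio is 0.355630 − 0.1686 − 0.11 = 0.07703.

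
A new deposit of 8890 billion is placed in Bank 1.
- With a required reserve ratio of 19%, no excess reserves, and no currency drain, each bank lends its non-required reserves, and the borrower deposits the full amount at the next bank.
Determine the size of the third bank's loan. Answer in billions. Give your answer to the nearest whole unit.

4725 billion

Each bank lends a fraction (1 − rr) = 0.8100 of the deposit it receives, so Bank 3 receives 8890·0.8100^2 and lends 8890·0.8100^3 ≈ 4724.5105 billion.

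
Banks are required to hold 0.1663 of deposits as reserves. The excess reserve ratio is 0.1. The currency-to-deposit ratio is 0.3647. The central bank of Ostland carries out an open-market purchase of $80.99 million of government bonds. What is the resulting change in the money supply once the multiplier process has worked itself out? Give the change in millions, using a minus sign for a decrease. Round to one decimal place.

The money multiplier is m = (1 + c) / (rr + e + c) = (1 + 0.3647) / (0.1663 + 0.1 + 0.3647) ≈ 2.1628.
The purchase adds 80.99 million of base, so ΔM = m × ΔMB = 2.1628 × (+80.99) ≈ 175.1652 million.

$175.2 million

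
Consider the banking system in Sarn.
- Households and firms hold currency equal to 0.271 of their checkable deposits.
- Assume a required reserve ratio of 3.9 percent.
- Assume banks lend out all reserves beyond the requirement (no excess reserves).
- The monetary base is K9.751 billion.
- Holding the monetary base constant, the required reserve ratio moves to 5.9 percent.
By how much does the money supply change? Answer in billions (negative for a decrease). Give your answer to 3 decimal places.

-2.423 billion

Initially m₁ = (1 + 0.271) / (0.039 + 0.271) = 4.1, so M₁ = 4.1 × 9.751 = 39.9791 billion.
After the change m₂ = (1 + 0.271) / (0.059 + 0.271) ≈ 3.85152, so M₂ = 3.85152 × 9.751 ≈ 37.5562 billion.
ΔM = M₂ − M₁ = 37.5562 − 39.9791 = -2.4229 billion.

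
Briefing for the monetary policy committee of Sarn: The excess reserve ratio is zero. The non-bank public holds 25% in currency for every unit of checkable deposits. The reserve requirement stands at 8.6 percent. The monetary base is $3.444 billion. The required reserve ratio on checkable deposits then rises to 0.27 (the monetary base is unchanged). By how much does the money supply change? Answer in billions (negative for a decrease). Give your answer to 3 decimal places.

-4.534 billion

Initially m₁ = (1 + 0.25) / (0.086 + 0.25) ≈ 3.72024, so M₁ = 3.72024 × 3.444 ≈ 12.8125 billion.
After the change m₂ = (1 + 0.25) / (0.27 + 0.25) ≈ 2.40385, so M₂ = 2.40385 × 3.444 ≈ 8.2789 billion.
ΔM = M₂ − M₁ = 8.2789 − 12.8125 = -4.5336 billion.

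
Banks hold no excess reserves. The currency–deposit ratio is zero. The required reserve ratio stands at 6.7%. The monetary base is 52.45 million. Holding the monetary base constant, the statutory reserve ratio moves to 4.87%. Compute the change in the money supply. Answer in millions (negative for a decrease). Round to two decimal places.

294.17 million

Initially m₁ = 1 / (0.067) ≈ 14.92537, so M₁ = 14.92537 × 52.45 ≈ 782.8357 million.
After the change m₂ = 1 / (0.0487) ≈ 20.53388, so M₂ = 20.53388 × 52.45 ≈ 1077.002 million.
ΔM = M₂ − M₁ = 1077.002 − 782.8357 = 294.1663 million.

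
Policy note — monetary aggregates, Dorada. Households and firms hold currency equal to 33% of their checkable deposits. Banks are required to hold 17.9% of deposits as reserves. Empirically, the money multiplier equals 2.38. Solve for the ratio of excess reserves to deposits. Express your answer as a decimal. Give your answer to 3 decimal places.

Using m = 2.38. Since m = (1 + c)/(c + rr + e), the denominator satisfies c + rr + e = (1 + c)/m = (1 + 0.33) / 2.38 ≈ 0.558824.
With c = 0.33 and rr = 0.179, the ratio of excess reserves to deposits is 0.558824 − 0.33 − 0.179 = 0.049824.

0.050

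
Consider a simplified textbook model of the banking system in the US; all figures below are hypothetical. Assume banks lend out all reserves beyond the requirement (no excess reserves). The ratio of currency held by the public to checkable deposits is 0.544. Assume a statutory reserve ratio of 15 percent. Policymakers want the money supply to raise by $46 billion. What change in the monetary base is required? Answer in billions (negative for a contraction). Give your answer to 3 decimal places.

$20.676 billion

The money multiplier is m = (1 + c) / (rr + c) = (1 + 0.544) / (0.15 + 0.544) ≈ 2.224784.
ΔMB = ΔM / m = (+46) / 2.224784 ≈ 20.6762 billion.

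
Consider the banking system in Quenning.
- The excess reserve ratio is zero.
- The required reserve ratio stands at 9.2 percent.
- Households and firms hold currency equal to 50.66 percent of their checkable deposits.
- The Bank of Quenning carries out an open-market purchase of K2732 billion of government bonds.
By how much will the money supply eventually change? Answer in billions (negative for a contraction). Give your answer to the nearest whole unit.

K6876 billion

The money multiplier is m = (1 + c) / (rr + c) = (1 + 0.5066) / (0.092 + 0.5066) ≈ 2.51687.
The purchase adds 2732 billion of base, so ΔM = m × ΔMB = 2.51687 × (+2732) ≈ 6876.0888 billion.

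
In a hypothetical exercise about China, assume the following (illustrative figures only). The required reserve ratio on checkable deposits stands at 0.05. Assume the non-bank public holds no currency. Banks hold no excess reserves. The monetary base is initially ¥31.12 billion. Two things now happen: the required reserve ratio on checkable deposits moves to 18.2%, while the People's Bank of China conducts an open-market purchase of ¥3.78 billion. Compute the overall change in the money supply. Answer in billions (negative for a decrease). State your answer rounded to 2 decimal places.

Before: m₁ = 1 / (0.05) = 20, MB₁ = 31.12, so M₁ = 20 × 31.12 = 622.4 billion.
After: m₂ = 1 / (0.182) ≈ 5.49451, MB₂ = 31.12 + 3.78 = 34.9, so M₂ = 5.49451 × 34.9 ≈ 191.7584 billion.
ΔM = M₂ − M₁ = 191.7584 − 622.4 = -430.6416 billion.

-430.64 billion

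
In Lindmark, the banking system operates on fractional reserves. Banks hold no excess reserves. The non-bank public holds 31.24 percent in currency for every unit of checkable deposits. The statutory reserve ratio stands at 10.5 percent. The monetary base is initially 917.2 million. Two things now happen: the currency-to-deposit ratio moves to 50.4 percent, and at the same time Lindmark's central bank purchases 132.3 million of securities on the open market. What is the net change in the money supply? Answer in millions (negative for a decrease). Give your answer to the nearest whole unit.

Before: m₁ = (1 + 0.3124) / (0.105 + 0.3124) ≈ 3.14423, MB₁ = 917.2, so M₁ = 3.14423 × 917.2 ≈ 2883.8878 million.
After: m₂ = (1 + 0.504) / (0.105 + 0.504) ≈ 2.46962, MB₂ = 917.2 + 132.3 = 1049.5, so M₂ = 2.46962 × 1049.5 ≈ 2591.8662 million.
ΔM = M₂ − M₁ = 2591.8662 − 2883.8878 = -292.0216 million.

-292 million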